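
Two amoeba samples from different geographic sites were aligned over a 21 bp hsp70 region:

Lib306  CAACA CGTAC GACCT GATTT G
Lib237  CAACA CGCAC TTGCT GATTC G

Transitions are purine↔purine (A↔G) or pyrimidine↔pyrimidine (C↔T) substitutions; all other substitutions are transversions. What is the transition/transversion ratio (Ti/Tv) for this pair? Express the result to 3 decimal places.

The sequences differ at positions 8 (T/C, transition), 11 (G/T, transversion), 12 (A/T, transversion), 13 (C/G, transversion), 20 (T/C, transition).
Of the 5 differences, 2 transitions and 3 transversions, so Ti/Tv = 2/3 = 0.667.

0.667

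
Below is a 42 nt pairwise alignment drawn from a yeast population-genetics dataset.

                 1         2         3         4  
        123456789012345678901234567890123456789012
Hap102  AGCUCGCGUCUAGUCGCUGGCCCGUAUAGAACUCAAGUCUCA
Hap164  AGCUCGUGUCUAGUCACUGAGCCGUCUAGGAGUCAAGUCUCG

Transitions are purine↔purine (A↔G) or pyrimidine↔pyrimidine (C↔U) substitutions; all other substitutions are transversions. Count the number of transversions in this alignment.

3

Differing sites — 7:C/U (Ti); 16:G/A (Ti); 20:G/A (Ti); 21:C/G (Tv); 26:A/C (Tv); 30:A/G (Ti); 32:C/G (Tv); 42:A/G (Ti).
Of the 8 differences, 5 transitions and 3 transversions, so the answer is 3.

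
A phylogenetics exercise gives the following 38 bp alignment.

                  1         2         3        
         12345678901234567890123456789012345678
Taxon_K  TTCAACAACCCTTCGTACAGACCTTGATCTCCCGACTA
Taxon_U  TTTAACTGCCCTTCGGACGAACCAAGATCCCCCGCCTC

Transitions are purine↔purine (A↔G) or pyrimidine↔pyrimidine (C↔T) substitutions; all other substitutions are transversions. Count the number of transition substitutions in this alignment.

5

Mismatches occur at site 3 (C↔T, transition), site 7 (A↔T, transversion), site 8 (A↔G, transition), site 16 (T↔G, transversion), site 19 (A↔G, transition), site 20 (G↔A, transition), site 24 (T↔A, transversion), site 25 (T↔A, transversion), site 30 (T↔C, transition), site 35 (A↔C, transversion), site 38 (A↔C, transversion).
Of the 11 differences, 5 transitions and 6 transversions, so the answer is 5.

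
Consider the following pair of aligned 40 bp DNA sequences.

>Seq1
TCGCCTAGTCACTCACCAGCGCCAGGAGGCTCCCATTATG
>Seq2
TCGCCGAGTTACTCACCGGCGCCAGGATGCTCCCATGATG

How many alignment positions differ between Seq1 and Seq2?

5

Mismatches occur at site 6 (T/G), site 10 (C/T), site 18 (A/G), site 28 (G/T), site 37 (T/G).
That gives 5 mismatches out of 40 aligned sites, so the Hamming distance is 5.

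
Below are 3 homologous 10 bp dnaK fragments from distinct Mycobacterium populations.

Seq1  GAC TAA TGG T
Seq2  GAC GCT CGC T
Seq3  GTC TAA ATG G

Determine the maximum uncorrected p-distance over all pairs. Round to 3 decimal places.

Pairwise Hamming distances:
  Seq1 vs Seq2: 5
  Seq1 vs Seq3: 4
  Seq2 vs Seq3: 8
The largest is 8 mismatches, between Seq2 and Seq3; p = 8/10 = 0.800.

0.800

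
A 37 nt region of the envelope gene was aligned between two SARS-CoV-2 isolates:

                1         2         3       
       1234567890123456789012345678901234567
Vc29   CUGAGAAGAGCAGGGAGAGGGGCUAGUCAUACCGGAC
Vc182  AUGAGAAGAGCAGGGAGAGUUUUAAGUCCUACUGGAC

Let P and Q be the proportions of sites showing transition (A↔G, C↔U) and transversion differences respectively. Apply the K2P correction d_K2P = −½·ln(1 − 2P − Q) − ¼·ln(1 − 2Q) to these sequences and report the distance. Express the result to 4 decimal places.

0.2556

Mismatches occur at site 1 (C→A, transversion), site 20 (G→U, transversion), site 21 (G→U, transversion), site 22 (G→U, transversion), site 23 (C→U, transition), site 24 (U→A, transversion), site 29 (A→C, transversion), site 33 (C→U, transition).
Of the 8 differences, 2 transitions and 6 transversions over 37 sites: P = 2/37 = 0.054054, Q = 6/37 = 0.162162.
d = −0.5·ln(0.729730) − 0.25·ln(0.675676) = −0.5·(-0.315081) − 0.25·(-0.392042) = 0.2556.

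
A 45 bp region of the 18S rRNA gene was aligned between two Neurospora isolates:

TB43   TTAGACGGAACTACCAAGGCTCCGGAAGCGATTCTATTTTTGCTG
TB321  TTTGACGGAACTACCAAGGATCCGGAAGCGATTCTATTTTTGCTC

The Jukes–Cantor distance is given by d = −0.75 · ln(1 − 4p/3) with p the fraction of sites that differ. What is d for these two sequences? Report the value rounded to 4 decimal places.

Mismatches occur at site 3 (A↔T), site 20 (C↔A), site 45 (G↔C).
p = 3/45 = 0.066667.
d = −0.75 · ln(1 − (4/3)·0.066667) = −0.75 · ln(0.911111) = −0.75 · (-0.093091) = 0.0698.

0.0698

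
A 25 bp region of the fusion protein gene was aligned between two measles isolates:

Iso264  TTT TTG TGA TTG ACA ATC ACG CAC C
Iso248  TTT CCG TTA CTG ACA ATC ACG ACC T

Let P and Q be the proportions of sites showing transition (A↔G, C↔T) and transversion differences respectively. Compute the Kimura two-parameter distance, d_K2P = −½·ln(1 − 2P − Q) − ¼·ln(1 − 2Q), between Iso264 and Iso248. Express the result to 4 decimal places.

0.3585

The sequences differ at positions 4 (T/C, transition), 5 (T/C, transition), 8 (G/T, transversion), 10 (T/C, transition), 22 (C/A, transversion), 23 (A/C, transversion), 25 (C/T, transition).
Of the 7 differences, 4 transitions and 3 transversions over 25 sites: P = 4/25 = 0.160000, Q = 3/25 = 0.120000.
d = −0.5·ln(0.560000) − 0.25·ln(0.760000) = −0.5·(-0.579818) − 0.25·(-0.274437) = 0.3585.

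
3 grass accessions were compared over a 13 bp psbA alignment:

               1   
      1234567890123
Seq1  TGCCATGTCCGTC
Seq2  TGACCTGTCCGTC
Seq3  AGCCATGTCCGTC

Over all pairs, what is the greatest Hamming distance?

Pairwise Hamming distances:
  Seq1 vs Seq2: 2
  Seq1 vs Seq3: 1
  Seq2 vs Seq3: 3
The largest is 3, between Seq2 and Seq3.

3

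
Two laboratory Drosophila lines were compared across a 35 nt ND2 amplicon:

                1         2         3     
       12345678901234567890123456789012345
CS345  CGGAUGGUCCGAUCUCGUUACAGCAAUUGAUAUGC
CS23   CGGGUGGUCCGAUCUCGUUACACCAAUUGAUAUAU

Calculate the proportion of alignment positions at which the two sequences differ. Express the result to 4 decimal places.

0.1143

Differing sites — 4:A/G; 23:G/C; 34:G/A; 35:C/U.
There are 4 differences over 35 sites, so p = 4/35 = 0.1143.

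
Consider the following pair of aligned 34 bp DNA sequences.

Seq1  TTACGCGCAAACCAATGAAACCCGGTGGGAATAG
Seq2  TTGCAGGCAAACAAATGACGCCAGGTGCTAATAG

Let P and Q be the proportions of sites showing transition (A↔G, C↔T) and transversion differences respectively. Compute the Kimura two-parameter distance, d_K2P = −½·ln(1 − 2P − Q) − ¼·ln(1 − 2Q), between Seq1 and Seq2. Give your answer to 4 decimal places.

0.3265

Mismatches occur at site 3 (A→G, transition), site 5 (G→A, transition), site 6 (C→G, transversion), site 13 (C→A, transversion), site 19 (A→C, transversion), site 20 (A→G, transition), site 23 (C→A, transversion), site 28 (G→C, transversion), site 29 (G→T, transversion).
Of the 9 differences, 3 transitions and 6 transversions over 34 sites: P = 3/34 = 0.088235, Q = 6/34 = 0.176471.
d = −0.5·ln(0.647059) − 0.25·ln(0.647058) = −0.5·(-0.435318) − 0.25·(-0.435319) = 0.3265.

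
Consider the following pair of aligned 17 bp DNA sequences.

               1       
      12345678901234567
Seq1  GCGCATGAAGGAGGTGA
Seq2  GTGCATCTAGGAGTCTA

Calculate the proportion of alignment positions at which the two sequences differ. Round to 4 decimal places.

0.3529

Differing sites — 2:C/T; 7:G/C; 8:A/T; 14:G/T; 15:T/C; 16:G/T.
There are 6 differences over 17 sites, so p = 6/17 = 0.3529.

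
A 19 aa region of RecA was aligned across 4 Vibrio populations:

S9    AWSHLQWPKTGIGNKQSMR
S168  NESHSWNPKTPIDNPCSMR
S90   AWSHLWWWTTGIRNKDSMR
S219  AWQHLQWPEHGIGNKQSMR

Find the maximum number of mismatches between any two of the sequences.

12

Pairwise Hamming distances:
  S9 vs S168: 9
  S9 vs S90: 5
  S9 vs S219: 3
  S168 vs S90: 10
  S168 vs S219: 12
  S90 vs S219: 7
The largest is 12, between S168 and S219.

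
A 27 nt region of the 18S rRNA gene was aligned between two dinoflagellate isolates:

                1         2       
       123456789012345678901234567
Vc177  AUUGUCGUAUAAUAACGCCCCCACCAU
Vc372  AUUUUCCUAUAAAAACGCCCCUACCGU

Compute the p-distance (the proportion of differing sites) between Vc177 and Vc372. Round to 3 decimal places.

0.185

The sequences differ at positions 4 (G/U), 7 (G/C), 13 (U/A), 22 (C/U), 26 (A/G).
There are 5 differences over 27 sites, so p = 5/27 = 0.185.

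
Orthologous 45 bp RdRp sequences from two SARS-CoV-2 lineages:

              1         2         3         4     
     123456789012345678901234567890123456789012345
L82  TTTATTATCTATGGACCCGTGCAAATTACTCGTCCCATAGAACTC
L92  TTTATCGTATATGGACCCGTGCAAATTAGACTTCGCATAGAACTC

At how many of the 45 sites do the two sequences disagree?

7

Differing sites — 6:T/C; 7:A/G; 9:C/A; 29:C/G; 30:T/A; 32:G/T; 35:C/G.
That gives 7 mismatches out of 45 aligned sites, so the Hamming distance is 7.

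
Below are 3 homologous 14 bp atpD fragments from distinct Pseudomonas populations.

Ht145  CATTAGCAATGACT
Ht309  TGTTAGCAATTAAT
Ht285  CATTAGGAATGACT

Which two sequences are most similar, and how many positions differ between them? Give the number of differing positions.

Pairwise Hamming distances:
  Ht145 vs Ht309: 4
  Ht145 vs Ht285: 1
  Ht309 vs Ht285: 5
The smallest is 1, between Ht145 and Ht285.

1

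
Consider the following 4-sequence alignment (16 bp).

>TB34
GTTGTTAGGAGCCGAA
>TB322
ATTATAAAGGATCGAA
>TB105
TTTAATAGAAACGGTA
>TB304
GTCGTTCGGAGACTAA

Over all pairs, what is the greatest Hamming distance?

Pairwise Hamming distances:
  TB34 vs TB322: 7
  TB34 vs TB105: 7
  TB34 vs TB304: 4
  TB322 vs TB105: 9
  TB322 vs TB304: 10
  TB105 vs TB304: 11
The largest is 11, between TB105 and TB304.

11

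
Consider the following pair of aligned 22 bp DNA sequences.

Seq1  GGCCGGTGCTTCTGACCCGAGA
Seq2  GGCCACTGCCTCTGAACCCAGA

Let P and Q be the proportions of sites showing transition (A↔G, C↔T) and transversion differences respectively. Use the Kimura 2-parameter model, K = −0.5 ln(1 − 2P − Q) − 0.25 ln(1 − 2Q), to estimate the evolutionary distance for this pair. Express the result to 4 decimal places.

The sequences differ at positions 5 (G/A, transition), 6 (G/C, transversion), 10 (T/C, transition), 16 (C/A, transversion), 19 (G/C, transversion).
Of the 5 differences, 2 transitions and 3 transversions over 22 sites: P = 2/22 = 0.090909, Q = 3/22 = 0.136364.
d = −0.5·ln(0.681818) − 0.25·ln(0.727272) = −0.5·(-0.382993) − 0.25·(-0.318455) = 0.2711.

0.2711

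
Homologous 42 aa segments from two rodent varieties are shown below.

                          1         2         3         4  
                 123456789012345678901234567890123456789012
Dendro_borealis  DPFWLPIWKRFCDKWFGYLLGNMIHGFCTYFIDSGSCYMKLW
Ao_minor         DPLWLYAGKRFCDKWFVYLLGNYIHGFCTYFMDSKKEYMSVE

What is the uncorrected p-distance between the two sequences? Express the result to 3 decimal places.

0.310

The sequences differ at positions 3 (F/L), 6 (P/Y), 7 (I/A), 8 (W/G), 17 (G/V), 23 (M/Y), 32 (I/M), 35 (G/K), 36 (S/K), 37 (C/E), 40 (K/S), 41 (L/V), 42 (W/E).
There are 13 differences over 42 sites, so p = 13/42 = 0.310.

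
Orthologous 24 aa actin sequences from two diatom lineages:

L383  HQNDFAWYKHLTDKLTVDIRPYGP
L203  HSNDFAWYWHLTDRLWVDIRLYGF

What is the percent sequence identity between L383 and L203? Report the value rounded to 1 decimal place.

Mismatches occur at site 2 (Q→S), site 9 (K→W), site 14 (K→R), site 16 (T→W), site 21 (P→L), site 24 (P→F).
18 of the 24 sites match, so the percent identity is 18/24 × 100 = 75.0%.

75.0%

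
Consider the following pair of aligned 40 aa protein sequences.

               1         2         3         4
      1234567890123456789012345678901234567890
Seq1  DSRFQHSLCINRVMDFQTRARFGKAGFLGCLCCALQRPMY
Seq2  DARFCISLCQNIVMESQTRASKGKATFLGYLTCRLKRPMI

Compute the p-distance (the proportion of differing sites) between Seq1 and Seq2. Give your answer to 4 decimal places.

0.3750

The sequences differ at positions 2 (S/A), 5 (Q/C), 6 (H/I), 10 (I/Q), 12 (R/I), 15 (D/E), 16 (F/S), 21 (R/S), 22 (F/K), 26 (G/T), 30 (C/Y), 32 (C/T), 34 (A/R), 36 (Q/K), 40 (Y/I).
There are 15 differences over 40 sites, so p = 15/40 = 0.3750.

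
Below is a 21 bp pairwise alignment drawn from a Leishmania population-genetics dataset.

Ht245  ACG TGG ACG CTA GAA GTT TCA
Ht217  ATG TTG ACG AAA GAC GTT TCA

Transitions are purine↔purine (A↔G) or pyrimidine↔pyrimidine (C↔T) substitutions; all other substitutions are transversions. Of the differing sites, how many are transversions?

4

Differing sites — 2:C/T (Ti); 5:G/T (Tv); 10:C/A (Tv); 11:T/A (Tv); 15:A/C (Tv).
Of the 5 differences, 1 transition and 4 transversions, so the answer is 4.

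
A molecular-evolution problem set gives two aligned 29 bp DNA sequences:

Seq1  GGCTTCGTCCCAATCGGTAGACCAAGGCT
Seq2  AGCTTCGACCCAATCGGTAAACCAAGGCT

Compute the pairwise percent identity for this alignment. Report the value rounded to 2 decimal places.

The sequences differ at positions 1 (G/A), 8 (T/A), 20 (G/A).
26 of the 29 sites match, so the percent identity is 26/29 × 100 = 89.66%.

89.66%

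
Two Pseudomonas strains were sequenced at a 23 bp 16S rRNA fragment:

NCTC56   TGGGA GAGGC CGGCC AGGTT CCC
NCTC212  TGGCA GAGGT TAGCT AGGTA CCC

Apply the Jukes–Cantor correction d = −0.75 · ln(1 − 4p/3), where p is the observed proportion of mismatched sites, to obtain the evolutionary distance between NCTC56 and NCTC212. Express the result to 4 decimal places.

The sequences differ at positions 4 (G/C), 10 (C/T), 11 (C/T), 12 (G/A), 15 (C/T), 20 (T/A).
p = 6/23 = 0.260870.
d = −0.75 · ln(1 − (4/3)·0.260870) = −0.75 · ln(0.652173) = −0.75 · (-0.427445) = 0.3206.

0.3206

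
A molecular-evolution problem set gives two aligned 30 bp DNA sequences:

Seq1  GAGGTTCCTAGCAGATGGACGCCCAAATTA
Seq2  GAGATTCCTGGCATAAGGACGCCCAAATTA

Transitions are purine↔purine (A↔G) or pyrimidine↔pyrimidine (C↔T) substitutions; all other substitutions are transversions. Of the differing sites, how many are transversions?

Mismatches occur at site 4 (G/A, transition), site 10 (A/G, transition), site 14 (G/T, transversion), site 16 (T/A, transversion).
Of the 4 differences, 2 transitions and 2 transversions, so the answer is 2.

2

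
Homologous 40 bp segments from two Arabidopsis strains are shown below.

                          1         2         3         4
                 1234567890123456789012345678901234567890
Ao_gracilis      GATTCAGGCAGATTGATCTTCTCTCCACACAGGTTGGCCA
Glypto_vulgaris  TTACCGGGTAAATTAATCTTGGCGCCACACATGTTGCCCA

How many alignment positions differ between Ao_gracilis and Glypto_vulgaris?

13

The sequences differ at positions 1 (G/T), 2 (A/T), 3 (T/A), 4 (T/C), 6 (A/G), 9 (C/T), 11 (G/A), 15 (G/A), 21 (C/G), 22 (T/G), 24 (T/G), 32 (G/T), 37 (G/C).
That gives 13 mismatches out of 40 aligned sites, so the Hamming distance is 13.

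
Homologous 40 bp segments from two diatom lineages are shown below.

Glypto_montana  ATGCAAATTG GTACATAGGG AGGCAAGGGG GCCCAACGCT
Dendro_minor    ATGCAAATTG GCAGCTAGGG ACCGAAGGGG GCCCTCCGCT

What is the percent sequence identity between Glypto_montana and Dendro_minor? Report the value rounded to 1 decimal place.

The sequences differ at positions 12 (T/C), 14 (C/G), 15 (A/C), 22 (G/C), 23 (G/C), 24 (C/G), 35 (A/T), 36 (A/C).
32 of the 40 sites match, so the percent identity is 32/40 × 100 = 80.0%.

80.0%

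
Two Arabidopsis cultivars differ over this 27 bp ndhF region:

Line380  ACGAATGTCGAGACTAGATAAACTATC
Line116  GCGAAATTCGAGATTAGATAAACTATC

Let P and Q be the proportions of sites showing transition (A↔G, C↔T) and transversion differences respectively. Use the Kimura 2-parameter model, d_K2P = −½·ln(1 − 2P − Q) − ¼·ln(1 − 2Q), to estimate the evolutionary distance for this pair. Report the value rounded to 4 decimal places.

Mismatches occur at site 1 (A→G, transition), site 6 (T→A, transversion), site 7 (G→T, transversion), site 14 (C→T, transition).
Of the 4 differences, 2 transitions and 2 transversions over 27 sites: P = 2/27 = 0.074074, Q = 2/27 = 0.074074.
d = −0.5·ln(0.777778) − 0.25·ln(0.851852) = −0.5·(-0.251314) − 0.25·(-0.160342) = 0.1657.

0.1657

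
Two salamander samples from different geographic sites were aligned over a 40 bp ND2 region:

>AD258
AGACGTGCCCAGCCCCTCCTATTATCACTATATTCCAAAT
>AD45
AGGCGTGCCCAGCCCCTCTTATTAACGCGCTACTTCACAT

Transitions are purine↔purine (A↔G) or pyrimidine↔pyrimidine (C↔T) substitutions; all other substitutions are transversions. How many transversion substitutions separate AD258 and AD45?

4

Differing sites — 3:A/G (Ti); 19:C/T (Ti); 25:T/A (Tv); 27:A/G (Ti); 29:T/G (Tv); 30:A/C (Tv); 33:T/C (Ti); 35:C/T (Ti); 38:A/C (Tv).
Of the 9 differences, 5 transitions and 4 transversions, so the answer is 4.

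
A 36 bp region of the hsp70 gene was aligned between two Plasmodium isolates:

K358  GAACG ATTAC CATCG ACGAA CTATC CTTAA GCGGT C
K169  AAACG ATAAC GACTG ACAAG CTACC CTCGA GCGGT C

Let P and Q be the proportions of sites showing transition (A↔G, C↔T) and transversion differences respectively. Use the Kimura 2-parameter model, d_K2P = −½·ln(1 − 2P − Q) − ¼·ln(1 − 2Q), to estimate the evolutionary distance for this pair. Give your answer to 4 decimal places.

0.3760

Differing sites — 1:G/A (Ti); 8:T/A (Tv); 11:C/G (Tv); 13:T/C (Ti); 14:C/T (Ti); 18:G/A (Ti); 20:A/G (Ti); 24:T/C (Ti); 28:T/C (Ti); 29:A/G (Ti).
Of the 10 differences, 8 transitions and 2 transversions over 36 sites: P = 8/36 = 0.222222, Q = 2/36 = 0.055556.
d = −0.5·ln(0.500000) − 0.25·ln(0.888888) = −0.5·(-0.693147) − 0.25·(-0.117784) = 0.3760.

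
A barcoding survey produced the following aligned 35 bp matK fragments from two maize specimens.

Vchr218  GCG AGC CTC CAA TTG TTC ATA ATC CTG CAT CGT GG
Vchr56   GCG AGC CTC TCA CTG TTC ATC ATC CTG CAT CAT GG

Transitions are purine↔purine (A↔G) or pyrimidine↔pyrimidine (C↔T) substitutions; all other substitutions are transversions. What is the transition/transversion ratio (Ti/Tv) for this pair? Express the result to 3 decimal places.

1.500

The sequences differ at positions 10 (C/T, transition), 11 (A/C, transversion), 13 (T/C, transition), 21 (A/C, transversion), 32 (G/A, transition).
Of the 5 differences, 3 transitions and 2 transversions, so Ti/Tv = 3/2 = 1.500.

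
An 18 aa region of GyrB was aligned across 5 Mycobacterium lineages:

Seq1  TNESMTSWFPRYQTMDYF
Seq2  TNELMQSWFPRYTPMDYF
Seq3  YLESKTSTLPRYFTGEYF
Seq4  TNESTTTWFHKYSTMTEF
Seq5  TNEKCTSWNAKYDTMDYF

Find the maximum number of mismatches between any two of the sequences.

12

Pairwise Hamming distances:
  Seq1 vs Seq2: 4
  Seq1 vs Seq3: 8
  Seq1 vs Seq4: 7
  Seq1 vs Seq5: 6
  Seq2 vs Seq3: 11
  Seq2 vs Seq4: 10
  Seq2 vs Seq5: 8
  Seq3 vs Seq4: 12
  Seq3 vs Seq5: 11
  Seq4 vs Seq5: 8
The largest is 12, between Seq3 and Seq4.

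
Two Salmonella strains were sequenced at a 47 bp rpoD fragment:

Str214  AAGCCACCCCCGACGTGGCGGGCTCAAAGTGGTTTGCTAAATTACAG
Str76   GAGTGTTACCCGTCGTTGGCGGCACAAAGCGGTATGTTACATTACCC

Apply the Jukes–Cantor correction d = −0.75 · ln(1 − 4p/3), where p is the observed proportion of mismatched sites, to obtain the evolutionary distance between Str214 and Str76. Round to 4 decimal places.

0.4937

The sequences differ at positions 1 (A/G), 4 (C/T), 5 (C/G), 6 (A/T), 7 (C/T), 8 (C/A), 13 (A/T), 17 (G/T), 19 (C/G), 20 (G/C), 24 (T/A), 30 (T/C), 34 (T/A), 37 (C/T), 40 (A/C), 46 (A/C), 47 (G/C).
p = 17/47 = 0.361702.
d = −0.75 · ln(1 − (4/3)·0.361702) = −0.75 · ln(0.517731) = −0.75 · (-0.658299) = 0.4937.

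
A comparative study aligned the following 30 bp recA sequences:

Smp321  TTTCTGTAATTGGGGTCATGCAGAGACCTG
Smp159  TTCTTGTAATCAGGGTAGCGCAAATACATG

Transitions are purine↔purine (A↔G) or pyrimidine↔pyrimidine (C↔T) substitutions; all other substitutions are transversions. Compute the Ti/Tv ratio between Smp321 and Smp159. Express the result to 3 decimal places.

2.333

The sequences differ at positions 3 (T/C, transition), 4 (C/T, transition), 11 (T/C, transition), 12 (G/A, transition), 17 (C/A, transversion), 18 (A/G, transition), 19 (T/C, transition), 23 (G/A, transition), 25 (G/T, transversion), 28 (C/A, transversion).
Of the 10 differences, 7 transitions and 3 transversions, so Ti/Tv = 7/3 = 2.333.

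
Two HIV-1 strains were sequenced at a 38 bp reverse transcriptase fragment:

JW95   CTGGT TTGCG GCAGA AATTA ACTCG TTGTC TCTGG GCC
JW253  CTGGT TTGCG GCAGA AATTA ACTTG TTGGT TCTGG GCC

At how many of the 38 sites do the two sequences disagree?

The sequences differ at positions 24 (C/T), 29 (T/G), 30 (C/T).
That gives 3 mismatches out of 38 aligned sites, so the Hamming distance is 3.

3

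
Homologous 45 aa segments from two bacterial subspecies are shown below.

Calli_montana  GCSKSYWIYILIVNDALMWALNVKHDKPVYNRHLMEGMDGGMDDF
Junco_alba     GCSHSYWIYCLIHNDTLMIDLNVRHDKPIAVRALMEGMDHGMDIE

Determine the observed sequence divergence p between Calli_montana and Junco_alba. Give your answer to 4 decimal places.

The sequences differ at positions 4 (K/H), 10 (I/C), 13 (V/H), 16 (A/T), 19 (W/I), 20 (A/D), 24 (K/R), 29 (V/I), 30 (Y/A), 31 (N/V), 33 (H/A), 40 (G/H), 44 (D/I), 45 (F/E).
There are 14 differences over 45 sites, so p = 14/45 = 0.3111.

0.3111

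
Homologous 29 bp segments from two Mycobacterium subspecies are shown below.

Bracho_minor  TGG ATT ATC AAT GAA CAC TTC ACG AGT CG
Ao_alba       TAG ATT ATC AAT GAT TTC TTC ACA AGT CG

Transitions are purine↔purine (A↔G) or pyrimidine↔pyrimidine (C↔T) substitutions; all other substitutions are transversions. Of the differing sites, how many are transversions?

The sequences differ at positions 2 (G/A, transition), 15 (A/T, transversion), 16 (C/T, transition), 17 (A/T, transversion), 24 (G/A, transition).
Of the 5 differences, 3 transitions and 2 transversions, so the answer is 2.

2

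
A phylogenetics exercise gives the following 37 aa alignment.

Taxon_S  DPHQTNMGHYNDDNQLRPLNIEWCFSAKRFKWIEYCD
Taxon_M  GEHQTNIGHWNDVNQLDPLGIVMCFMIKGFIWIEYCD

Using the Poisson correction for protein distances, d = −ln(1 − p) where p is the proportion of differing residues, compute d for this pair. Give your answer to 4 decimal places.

0.4329

The sequences differ at positions 1 (D/G), 2 (P/E), 7 (M/I), 10 (Y/W), 13 (D/V), 17 (R/D), 20 (N/G), 22 (E/V), 23 (W/M), 26 (S/M), 27 (A/I), 29 (R/G), 31 (K/I).
p = 13/37 = 0.351351.
d = −ln(1 − 0.351351) = −ln(0.648649) = 0.4329.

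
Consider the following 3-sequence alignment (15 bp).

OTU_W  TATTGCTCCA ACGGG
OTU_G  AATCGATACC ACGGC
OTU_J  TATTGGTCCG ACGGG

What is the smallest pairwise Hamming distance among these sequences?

2

Pairwise Hamming distances:
  OTU_W vs OTU_G: 6
  OTU_W vs OTU_J: 2
  OTU_G vs OTU_J: 6
The smallest is 2, between OTU_W and OTU_J.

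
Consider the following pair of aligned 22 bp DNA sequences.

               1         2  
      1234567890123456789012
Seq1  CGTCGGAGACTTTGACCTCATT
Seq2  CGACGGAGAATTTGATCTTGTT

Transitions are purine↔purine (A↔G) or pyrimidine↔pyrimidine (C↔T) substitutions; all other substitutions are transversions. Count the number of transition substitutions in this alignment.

Mismatches occur at site 3 (T/A, transversion), site 10 (C/A, transversion), site 16 (C/T, transition), site 19 (C/T, transition), site 20 (A/G, transition).
Of the 5 differences, 3 transitions and 2 transversions, so the answer is 3.

3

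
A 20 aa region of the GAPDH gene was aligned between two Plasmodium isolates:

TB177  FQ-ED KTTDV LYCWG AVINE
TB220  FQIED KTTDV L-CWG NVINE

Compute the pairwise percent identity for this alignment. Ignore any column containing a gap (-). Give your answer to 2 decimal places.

94.44%

Excluding the 2 gap columns leaves 18 comparable sites.
A single mismatch occurs at site 16 (A/N).
17 of the 18 comparable sites match, so the percent identity is 17/18 × 100 = 94.44%.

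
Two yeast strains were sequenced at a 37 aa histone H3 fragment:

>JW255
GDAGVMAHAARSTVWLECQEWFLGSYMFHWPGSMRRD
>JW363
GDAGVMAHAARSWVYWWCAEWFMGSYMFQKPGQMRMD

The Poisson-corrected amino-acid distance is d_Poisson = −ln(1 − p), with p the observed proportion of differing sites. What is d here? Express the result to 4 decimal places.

Differing sites — 13:T/W; 15:W/Y; 16:L/W; 17:E/W; 19:Q/A; 23:L/M; 29:H/Q; 30:W/K; 33:S/Q; 36:R/M.
p = 10/37 = 0.270270.
d = −ln(1 − 0.270270) = −ln(0.729730) = 0.3151.

0.3151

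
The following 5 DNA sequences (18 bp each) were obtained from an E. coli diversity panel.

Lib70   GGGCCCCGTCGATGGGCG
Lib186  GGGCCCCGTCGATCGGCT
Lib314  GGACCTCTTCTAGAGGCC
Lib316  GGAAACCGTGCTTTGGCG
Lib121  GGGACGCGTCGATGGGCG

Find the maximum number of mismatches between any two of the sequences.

10

Pairwise Hamming distances:
  Lib70 vs Lib186: 2
  Lib70 vs Lib314: 7
  Lib70 vs Lib316: 7
  Lib70 vs Lib121: 2
  Lib186 vs Lib314: 7
  Lib186 vs Lib316: 8
  Lib186 vs Lib121: 4
  Lib314 vs Lib316: 10
  Lib314 vs Lib121: 8
  Lib316 vs Lib121: 7
The largest is 10, between Lib314 and Lib316.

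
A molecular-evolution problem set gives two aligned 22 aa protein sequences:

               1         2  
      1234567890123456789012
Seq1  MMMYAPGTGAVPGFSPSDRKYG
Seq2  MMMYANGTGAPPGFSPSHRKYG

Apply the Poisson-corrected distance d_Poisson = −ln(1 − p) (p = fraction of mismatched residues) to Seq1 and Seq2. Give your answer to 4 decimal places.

0.1466

Differing sites — 6:P/N; 11:V/P; 18:D/H.
p = 3/22 = 0.136364.
d = −ln(1 − 0.136364) = −ln(0.863636) = 0.1466.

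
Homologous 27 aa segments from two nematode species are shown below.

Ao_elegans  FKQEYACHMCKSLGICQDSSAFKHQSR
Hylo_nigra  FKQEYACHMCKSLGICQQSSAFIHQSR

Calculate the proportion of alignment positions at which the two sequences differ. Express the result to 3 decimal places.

The sequences differ at positions 18 (D/Q), 23 (K/I).
There are 2 differences over 27 sites, so p = 2/27 = 0.074.

0.074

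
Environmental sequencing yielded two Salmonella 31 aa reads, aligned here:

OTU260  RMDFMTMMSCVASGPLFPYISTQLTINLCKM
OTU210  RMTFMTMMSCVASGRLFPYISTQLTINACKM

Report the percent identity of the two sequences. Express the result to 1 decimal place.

90.3%

The sequences differ at positions 3 (D/T), 15 (P/R), 28 (L/A).
28 of the 31 sites match, so the percent identity is 28/31 × 100 = 90.3%.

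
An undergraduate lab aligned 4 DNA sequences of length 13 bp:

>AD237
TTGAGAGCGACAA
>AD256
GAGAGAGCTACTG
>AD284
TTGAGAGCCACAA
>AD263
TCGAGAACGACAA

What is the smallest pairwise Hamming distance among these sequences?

1

Pairwise Hamming distances:
  AD237 vs AD256: 5
  AD237 vs AD284: 1
  AD237 vs AD263: 2
  AD256 vs AD284: 5
  AD256 vs AD263: 6
  AD284 vs AD263: 3
The smallest is 1, between AD237 and AD284.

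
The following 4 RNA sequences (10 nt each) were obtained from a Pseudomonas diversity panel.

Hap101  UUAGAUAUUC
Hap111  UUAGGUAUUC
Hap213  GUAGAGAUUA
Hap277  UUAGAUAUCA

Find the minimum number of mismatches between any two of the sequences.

Pairwise Hamming distances:
  Hap101 vs Hap111: 1
  Hap101 vs Hap213: 3
  Hap101 vs Hap277: 2
  Hap111 vs Hap213: 4
  Hap111 vs Hap277: 3
  Hap213 vs Hap277: 3
The smallest is 1, between Hap101 and Hap111.

1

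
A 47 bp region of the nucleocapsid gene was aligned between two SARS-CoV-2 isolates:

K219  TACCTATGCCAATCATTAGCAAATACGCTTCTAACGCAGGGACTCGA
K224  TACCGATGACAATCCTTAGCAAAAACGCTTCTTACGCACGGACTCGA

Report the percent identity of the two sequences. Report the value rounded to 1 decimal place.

Differing sites — 5:T/G; 9:C/A; 15:A/C; 24:T/A; 33:A/T; 39:G/C.
41 of the 47 sites match, so the percent identity is 41/47 × 100 = 87.2%.

87.2%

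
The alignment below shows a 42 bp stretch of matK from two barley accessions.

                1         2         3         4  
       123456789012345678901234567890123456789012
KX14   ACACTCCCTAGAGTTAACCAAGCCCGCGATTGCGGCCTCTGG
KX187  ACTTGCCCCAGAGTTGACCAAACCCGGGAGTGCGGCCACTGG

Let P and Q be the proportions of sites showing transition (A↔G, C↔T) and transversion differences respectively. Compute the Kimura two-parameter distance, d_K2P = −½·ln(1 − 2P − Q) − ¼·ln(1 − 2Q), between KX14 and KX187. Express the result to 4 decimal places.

0.2532

Mismatches occur at site 3 (A→T, transversion), site 4 (C→T, transition), site 5 (T→G, transversion), site 9 (T→C, transition), site 16 (A→G, transition), site 22 (G→A, transition), site 27 (C→G, transversion), site 30 (T→G, transversion), site 38 (T→A, transversion).
Of the 9 differences, 4 transitions and 5 transversions over 42 sites: P = 4/42 = 0.095238, Q = 5/42 = 0.119048.
d = −0.5·ln(0.690476) − 0.25·ln(0.761904) = −0.5·(-0.370374) − 0.25·(-0.271935) = 0.2532.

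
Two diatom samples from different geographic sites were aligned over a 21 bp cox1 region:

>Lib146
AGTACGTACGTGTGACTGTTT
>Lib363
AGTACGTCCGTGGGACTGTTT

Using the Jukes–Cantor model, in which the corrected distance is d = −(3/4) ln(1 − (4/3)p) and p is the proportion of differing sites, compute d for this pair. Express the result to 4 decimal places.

0.1019

Mismatches occur at site 8 (A→C), site 13 (T→G).
p = 2/21 = 0.095238.
d = −0.75 · ln(1 − (4/3)·0.095238) = −0.75 · ln(0.873016) = −0.75 · (-0.135801) = 0.1019.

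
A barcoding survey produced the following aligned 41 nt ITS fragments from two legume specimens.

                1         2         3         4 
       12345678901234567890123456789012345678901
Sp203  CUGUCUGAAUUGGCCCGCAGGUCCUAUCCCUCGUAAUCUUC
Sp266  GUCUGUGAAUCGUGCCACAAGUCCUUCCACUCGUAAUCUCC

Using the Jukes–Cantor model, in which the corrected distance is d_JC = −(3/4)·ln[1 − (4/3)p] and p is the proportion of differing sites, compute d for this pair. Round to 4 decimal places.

Differing sites — 1:C/G; 3:G/C; 5:C/G; 11:U/C; 13:G/U; 14:C/G; 17:G/A; 20:G/A; 26:A/U; 27:U/C; 29:C/A; 40:U/C.
p = 12/41 = 0.292683.
d = −0.75 · ln(1 − (4/3)·0.292683) = −0.75 · ln(0.609756) = −0.75 · (-0.494696) = 0.3710.

0.3710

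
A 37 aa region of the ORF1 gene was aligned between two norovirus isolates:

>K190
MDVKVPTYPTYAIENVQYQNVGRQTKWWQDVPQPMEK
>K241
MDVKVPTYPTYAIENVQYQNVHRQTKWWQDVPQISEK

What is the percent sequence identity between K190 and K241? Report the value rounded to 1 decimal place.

The sequences differ at positions 22 (G/H), 34 (P/I), 35 (M/S).
34 of the 37 sites match, so the percent identity is 34/37 × 100 = 91.9%.

91.9%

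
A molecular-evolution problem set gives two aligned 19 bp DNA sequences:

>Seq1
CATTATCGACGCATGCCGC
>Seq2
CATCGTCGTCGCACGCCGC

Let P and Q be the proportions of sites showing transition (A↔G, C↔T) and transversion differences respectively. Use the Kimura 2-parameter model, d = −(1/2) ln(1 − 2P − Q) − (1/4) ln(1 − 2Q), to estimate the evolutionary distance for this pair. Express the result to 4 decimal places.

0.2576

The sequences differ at positions 4 (T/C, transition), 5 (A/G, transition), 9 (A/T, transversion), 14 (T/C, transition).
Of the 4 differences, 3 transitions and 1 transversion over 19 sites: P = 3/19 = 0.157895, Q = 1/19 = 0.052632.
d = −0.5·ln(0.631578) − 0.25·ln(0.894736) = −0.5·(-0.459534) − 0.25·(-0.111227) = 0.2576.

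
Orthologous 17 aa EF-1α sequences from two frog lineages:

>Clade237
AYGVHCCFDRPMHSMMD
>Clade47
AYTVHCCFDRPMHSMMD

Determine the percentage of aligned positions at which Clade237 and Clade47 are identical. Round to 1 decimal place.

94.1%

A single mismatch occurs at site 3 (G↔T).
16 of the 17 sites match, so the percent identity is 16/17 × 100 = 94.1%.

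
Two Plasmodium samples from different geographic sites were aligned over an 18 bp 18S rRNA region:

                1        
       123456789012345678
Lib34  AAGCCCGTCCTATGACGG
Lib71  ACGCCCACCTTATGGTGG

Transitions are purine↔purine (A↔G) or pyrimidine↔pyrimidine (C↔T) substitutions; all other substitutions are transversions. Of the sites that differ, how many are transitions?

The sequences differ at positions 2 (A/C, transversion), 7 (G/A, transition), 8 (T/C, transition), 10 (C/T, transition), 15 (A/G, transition), 16 (C/T, transition).
Of the 6 differences, 5 transitions and 1 transversion, so the answer is 5.

5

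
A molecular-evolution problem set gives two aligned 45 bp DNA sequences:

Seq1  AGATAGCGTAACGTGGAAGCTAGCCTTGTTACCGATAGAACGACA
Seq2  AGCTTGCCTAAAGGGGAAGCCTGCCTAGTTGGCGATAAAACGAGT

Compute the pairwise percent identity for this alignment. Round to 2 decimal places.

Mismatches occur at site 3 (A→C), site 5 (A→T), site 8 (G→C), site 12 (C→A), site 14 (T→G), site 21 (T→C), site 22 (A→T), site 27 (T→A), site 31 (A→G), site 32 (C→G), site 38 (G→A), site 44 (C→G), site 45 (A→T).
32 of the 45 sites match, so the percent identity is 32/45 × 100 = 71.11%.

71.11%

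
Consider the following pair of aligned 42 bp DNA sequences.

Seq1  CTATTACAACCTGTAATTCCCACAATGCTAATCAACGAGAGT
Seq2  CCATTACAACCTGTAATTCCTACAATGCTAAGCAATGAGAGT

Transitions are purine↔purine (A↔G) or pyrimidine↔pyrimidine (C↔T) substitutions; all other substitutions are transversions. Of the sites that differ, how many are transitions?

Differing sites — 2:T/C (Ti); 21:C/T (Ti); 32:T/G (Tv); 36:C/T (Ti).
Of the 4 differences, 3 transitions and 1 transversion, so the answer is 3.

3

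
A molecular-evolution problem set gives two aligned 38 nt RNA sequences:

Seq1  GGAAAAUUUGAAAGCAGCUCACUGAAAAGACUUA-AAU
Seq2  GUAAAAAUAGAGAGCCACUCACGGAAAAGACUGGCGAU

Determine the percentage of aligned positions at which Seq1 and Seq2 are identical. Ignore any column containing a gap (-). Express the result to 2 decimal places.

72.97%

Excluding the 1 gap column leaves 37 comparable sites.
Differing sites — 2:G/U; 7:U/A; 9:U/A; 12:A/G; 16:A/C; 17:G/A; 23:U/G; 33:U/G; 34:A/G; 36:A/G.
27 of the 37 comparable sites match, so the percent identity is 27/37 × 100 = 72.97%.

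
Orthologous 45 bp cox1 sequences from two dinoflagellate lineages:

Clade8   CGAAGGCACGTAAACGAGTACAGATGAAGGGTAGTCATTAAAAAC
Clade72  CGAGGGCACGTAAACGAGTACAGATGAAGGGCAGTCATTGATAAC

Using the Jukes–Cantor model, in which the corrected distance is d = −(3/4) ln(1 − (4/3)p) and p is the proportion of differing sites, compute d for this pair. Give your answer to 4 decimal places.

0.0946

Mismatches occur at site 4 (A→G), site 32 (T→C), site 40 (A→G), site 42 (A→T).
p = 4/45 = 0.088889.
d = −0.75 · ln(1 − (4/3)·0.088889) = −0.75 · ln(0.881481) = −0.75 · (-0.126152) = 0.0946.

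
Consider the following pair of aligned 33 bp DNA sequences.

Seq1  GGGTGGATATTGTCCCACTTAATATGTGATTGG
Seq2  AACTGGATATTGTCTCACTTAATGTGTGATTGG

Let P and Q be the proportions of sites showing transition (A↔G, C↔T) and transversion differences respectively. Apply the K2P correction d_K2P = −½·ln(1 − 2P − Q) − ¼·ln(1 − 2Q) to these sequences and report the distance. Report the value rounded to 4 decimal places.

The sequences differ at positions 1 (G/A, transition), 2 (G/A, transition), 3 (G/C, transversion), 15 (C/T, transition), 24 (A/G, transition).
Of the 5 differences, 4 transitions and 1 transversion over 33 sites: P = 4/33 = 0.121212, Q = 1/33 = 0.030303.
d = −0.5·ln(0.727273) − 0.25·ln(0.939394) = −0.5·(-0.318453) − 0.25·(-0.062520) = 0.1749.

0.1749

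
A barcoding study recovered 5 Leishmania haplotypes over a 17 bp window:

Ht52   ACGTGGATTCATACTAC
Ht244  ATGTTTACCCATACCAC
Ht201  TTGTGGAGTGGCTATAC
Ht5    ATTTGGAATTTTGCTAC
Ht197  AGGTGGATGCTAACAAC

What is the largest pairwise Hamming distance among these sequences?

Pairwise Hamming distances:
  Ht52 vs Ht244: 6
  Ht52 vs Ht201: 8
  Ht52 vs Ht5: 6
  Ht52 vs Ht197: 5
  Ht244 vs Ht201: 11
  Ht244 vs Ht5: 9
  Ht244 vs Ht197: 8
  Ht201 vs Ht5: 8
  Ht201 vs Ht197: 10
  Ht5 vs Ht197: 8
The largest is 11, between Ht244 and Ht201.

11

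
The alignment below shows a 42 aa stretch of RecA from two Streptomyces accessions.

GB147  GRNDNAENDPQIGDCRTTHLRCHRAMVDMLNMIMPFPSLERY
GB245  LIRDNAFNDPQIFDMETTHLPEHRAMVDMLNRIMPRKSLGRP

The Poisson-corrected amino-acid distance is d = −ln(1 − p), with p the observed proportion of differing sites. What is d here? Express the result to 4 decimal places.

Mismatches occur at site 1 (G→L), site 2 (R→I), site 3 (N→R), site 7 (E→F), site 13 (G→F), site 15 (C→M), site 16 (R→E), site 21 (R→P), site 22 (C→E), site 32 (M→R), site 36 (F→R), site 37 (P→K), site 40 (E→G), site 42 (Y→P).
p = 14/42 = 0.333333.
d = −ln(1 − 0.333333) = −ln(0.666667) = 0.4055.

0.4055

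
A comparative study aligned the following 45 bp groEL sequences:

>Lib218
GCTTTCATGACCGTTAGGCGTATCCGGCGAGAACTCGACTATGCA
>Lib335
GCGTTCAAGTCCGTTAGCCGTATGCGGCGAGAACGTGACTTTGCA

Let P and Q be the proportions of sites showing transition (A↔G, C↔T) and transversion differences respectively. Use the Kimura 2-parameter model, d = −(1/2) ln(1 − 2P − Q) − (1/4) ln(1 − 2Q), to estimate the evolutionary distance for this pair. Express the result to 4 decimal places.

0.2047

The sequences differ at positions 3 (T/G, transversion), 8 (T/A, transversion), 10 (A/T, transversion), 18 (G/C, transversion), 24 (C/G, transversion), 35 (T/G, transversion), 36 (C/T, transition), 41 (A/T, transversion).
Of the 8 differences, 1 transition and 7 transversions over 45 sites: P = 1/45 = 0.022222, Q = 7/45 = 0.155556.
d = −0.5·ln(0.800000) − 0.25·ln(0.688888) = −0.5·(-0.223144) − 0.25·(-0.372677) = 0.2047.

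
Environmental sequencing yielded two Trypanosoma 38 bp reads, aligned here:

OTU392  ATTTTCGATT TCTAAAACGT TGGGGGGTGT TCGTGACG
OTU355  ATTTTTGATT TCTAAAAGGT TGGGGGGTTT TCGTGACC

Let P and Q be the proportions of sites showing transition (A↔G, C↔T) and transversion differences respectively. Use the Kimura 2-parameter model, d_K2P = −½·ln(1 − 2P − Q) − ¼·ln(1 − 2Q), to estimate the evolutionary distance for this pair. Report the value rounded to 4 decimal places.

Mismatches occur at site 6 (C↔T, transition), site 18 (C↔G, transversion), site 29 (G↔T, transversion), site 38 (G↔C, transversion).
Of the 4 differences, 1 transition and 3 transversions over 38 sites: P = 1/38 = 0.026316, Q = 3/38 = 0.078947.
d = −0.5·ln(0.868421) − 0.25·ln(0.842106) = −0.5·(-0.141079) − 0.25·(-0.171849) = 0.1135.

0.1135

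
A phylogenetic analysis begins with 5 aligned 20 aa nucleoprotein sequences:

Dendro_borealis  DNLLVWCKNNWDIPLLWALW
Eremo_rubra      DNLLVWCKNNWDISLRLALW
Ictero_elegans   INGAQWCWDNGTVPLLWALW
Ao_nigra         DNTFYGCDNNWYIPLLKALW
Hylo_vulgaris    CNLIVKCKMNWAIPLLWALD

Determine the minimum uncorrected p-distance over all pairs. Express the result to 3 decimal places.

Pairwise Hamming distances:
  Dendro_borealis vs Eremo_rubra: 3
  Dendro_borealis vs Ictero_elegans: 9
  Dendro_borealis vs Ao_nigra: 7
  Dendro_borealis vs Hylo_vulgaris: 6
  Eremo_rubra vs Ictero_elegans: 12
  Eremo_rubra vs Ao_nigra: 9
  Eremo_rubra vs Hylo_vulgaris: 9
  Ictero_elegans vs Ao_nigra: 11
  Ictero_elegans vs Hylo_vulgaris: 11
  Ao_nigra vs Hylo_vulgaris: 10
The smallest is 3 mismatches, between Dendro_borealis and Eremo_rubra; p = 3/20 = 0.150.

0.150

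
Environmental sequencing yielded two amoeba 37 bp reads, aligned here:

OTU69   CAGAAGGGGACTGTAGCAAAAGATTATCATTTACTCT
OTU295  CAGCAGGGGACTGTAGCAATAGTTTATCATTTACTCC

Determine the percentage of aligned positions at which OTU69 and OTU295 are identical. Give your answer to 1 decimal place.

89.2%

The sequences differ at positions 4 (A/C), 20 (A/T), 23 (A/T), 37 (T/C).
33 of the 37 sites match, so the percent identity is 33/37 × 100 = 89.2%.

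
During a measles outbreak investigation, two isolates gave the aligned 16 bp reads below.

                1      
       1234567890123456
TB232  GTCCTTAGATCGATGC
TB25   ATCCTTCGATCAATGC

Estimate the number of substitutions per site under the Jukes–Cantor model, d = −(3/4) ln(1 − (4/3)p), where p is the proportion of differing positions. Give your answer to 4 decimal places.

Mismatches occur at site 1 (G→A), site 7 (A→C), site 12 (G→A).
p = 3/16 = 0.187500.
d = −0.75 · ln(1 − (4/3)·0.187500) = −0.75 · ln(0.750000) = −0.75 · (-0.287682) = 0.2158.

0.2158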